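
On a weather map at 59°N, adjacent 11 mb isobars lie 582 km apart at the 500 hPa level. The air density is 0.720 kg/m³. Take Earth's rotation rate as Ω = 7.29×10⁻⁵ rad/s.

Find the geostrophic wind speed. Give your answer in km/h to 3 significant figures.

Coriolis parameter at 59°N:
f = 2Ω sin φ = 2 × 7.29×10⁻⁵ × sin 59° = 1.25×10⁻⁴ s⁻¹
Pressure gradient: |∂P/∂n| = 1100 Pa / 582000 m = 1.89×10⁻³ Pa/m
Geostrophic balance (pressure-gradient force = Coriolis force):
V_g = (1/(fρ)) |∂P/∂n| = 1.89×10⁻³ / (1.25×10⁻⁴ × 0.720) = 21.0 m/s
Converting: 21.0 m/s × 3.6 = 75.6 km/h

75.6 km/h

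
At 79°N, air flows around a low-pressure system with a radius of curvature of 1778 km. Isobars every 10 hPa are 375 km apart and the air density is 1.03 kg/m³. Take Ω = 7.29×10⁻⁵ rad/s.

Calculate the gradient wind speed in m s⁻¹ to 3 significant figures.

Coriolis parameter at 79°N:
f = 2Ω sin φ = 2 × 7.29×10⁻⁵ × sin 79° = 1.43×10⁻⁴ s⁻¹
Pressure gradient: |∂P/∂n| = 1000 Pa / 375000 m = 2.67×10⁻³ Pa/m
Geostrophic speed: V_g = |∂P/∂n|/(fρ) = 2.67×10⁻³/(1.43×10⁻⁴ × 1.03) = 18.1 m/s
Around a low, centrifugal force acts outward with Coriolis, so pressure-gradient force balances both:
(1/ρ)|∂P/∂n| = fV + V²/R  →  V² + fR·V − fR·V_g = 0
With fR = 1.43×10⁻⁴ × 1778×10³ m = 254 m/s:
V = [−fR + √((fR)² + 4 fR V_g)]/2 = [−254 + √(254² + 4×254×18.1)]/2 = 17 m/s
Subgeostrophic (V < V_g = 18.1 m/s), as expected around a low.

17.0 m s⁻¹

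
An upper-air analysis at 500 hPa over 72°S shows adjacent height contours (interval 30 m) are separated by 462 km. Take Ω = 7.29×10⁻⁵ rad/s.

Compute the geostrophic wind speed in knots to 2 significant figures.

Coriolis parameter at 72°S:
f = 2Ω sin φ = 2 × 7.29×10⁻⁵ × sin 72° = 1.39×10⁻⁴ s⁻¹
Height gradient: |∂Z/∂n| = 30 m / 462000 m = 6.49×10⁻⁵
On a pressure surface, geostrophic balance gives V_g = (g/f)|∂Z/∂n|:
V_g = 9.81 × 6.49×10⁻⁵ / 1.39×10⁻⁴ = 4.59 m/s
Converting: 4.59 m/s × 1.944 = 8.9 knots

8.9 knots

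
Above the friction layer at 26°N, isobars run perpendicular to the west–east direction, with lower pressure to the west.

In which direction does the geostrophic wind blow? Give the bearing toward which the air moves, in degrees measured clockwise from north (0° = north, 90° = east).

000°

The pressure-gradient force points toward the west (bearing 270°).
Geostrophic balance: in the Northern Hemisphere the Coriolis force deflects motion to the right, so the geostrophic wind blows 90° to the right of the pressure-gradient force (low pressure on the left).
Rotating 270° by 90° clockwise gives 000° — the wind blows toward the north.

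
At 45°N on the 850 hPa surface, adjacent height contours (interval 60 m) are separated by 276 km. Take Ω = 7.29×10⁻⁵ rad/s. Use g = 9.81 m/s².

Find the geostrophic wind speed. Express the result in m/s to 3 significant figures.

Coriolis parameter at 45°N:
f = 2Ω sin φ = 2 × 7.29×10⁻⁵ × sin 45° = 1.03×10⁻⁴ s⁻¹
Height gradient: |∂Z/∂n| = 60 m / 276000 m = 2.17×10⁻⁴
On a pressure surface, geostrophic balance gives V_g = (g/f)|∂Z/∂n|:
V_g = 9.81 × 2.17×10⁻⁴ / 1.03×10⁻⁴ = 20.7 m/s

20.7 m/s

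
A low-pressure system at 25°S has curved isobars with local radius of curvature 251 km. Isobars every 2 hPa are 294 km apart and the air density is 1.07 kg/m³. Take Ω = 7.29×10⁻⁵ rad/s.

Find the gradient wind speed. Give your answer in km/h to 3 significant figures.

Coriolis parameter at 25°S:
f = 2Ω sin φ = 2 × 7.29×10⁻⁵ × sin 25° = 6.16×10⁻⁵ s⁻¹
Pressure gradient: |∂P/∂n| = 200 Pa / 294000 m = 6.80×10⁻⁴ Pa/m
Geostrophic speed: V_g = |∂P/∂n|/(fρ) = 6.80×10⁻⁴/(6.16×10⁻⁵ × 1.07) = 10.3 m/s
Around a low, centrifugal force acts outward with Coriolis, so pressure-gradient force balances both:
(1/ρ)|∂P/∂n| = fV + V²/R  →  V² + fR·V − fR·V_g = 0
With fR = 6.16×10⁻⁵ × 251×10³ m = 15.5 m/s:
V = [−fR + √((fR)² + 4 fR V_g)]/2 = [−15.5 + √(15.5² + 4×15.5×10.3)]/2 = 7.08 m/s
Subgeostrophic (V < V_g = 10.3 m/s), as expected around a low.
Converting: 7.08 m/s × 3.6 = 25.5 km/h

25.5 km/h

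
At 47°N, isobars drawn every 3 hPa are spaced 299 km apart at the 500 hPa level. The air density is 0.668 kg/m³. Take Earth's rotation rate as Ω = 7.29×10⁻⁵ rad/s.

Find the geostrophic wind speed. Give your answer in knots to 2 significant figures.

Coriolis parameter at 47°N:
f = 2Ω sin φ = 2 × 7.29×10⁻⁵ × sin 47° = 1.07×10⁻⁴ s⁻¹
Pressure gradient: |∂P/∂n| = 300 Pa / 299000 m = 1.00×10⁻³ Pa/m
Geostrophic balance (pressure-gradient force = Coriolis force):
V_g = (1/(fρ)) |∂P/∂n| = 1.00×10⁻³ / (1.07×10⁻⁴ × 0.668) = 14.1 m/s
Converting: 14.1 m/s × 1.944 = 27 knots

27 knots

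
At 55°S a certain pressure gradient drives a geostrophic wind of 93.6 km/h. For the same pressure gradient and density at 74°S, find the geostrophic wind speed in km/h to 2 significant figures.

80 km/h

With the same pressure gradient and density, V_g ∝ 1/f ∝ 1/sin φ.
V₂ = V₁ · sin φ₁ / sin φ₂ = 93.6 × sin 55° / sin 74°
V₂ = 93.6 × 0.8192/0.9613 = 80 km/h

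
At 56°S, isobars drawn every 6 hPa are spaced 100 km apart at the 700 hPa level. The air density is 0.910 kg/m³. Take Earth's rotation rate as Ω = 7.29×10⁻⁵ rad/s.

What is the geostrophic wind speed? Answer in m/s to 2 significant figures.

55 m/s

Coriolis parameter at 56°S:
f = 2Ω sin φ = 2 × 7.29×10⁻⁵ × sin 56° = 1.21×10⁻⁴ s⁻¹
Pressure gradient: |∂P/∂n| = 600 Pa / 100000 m = 6.00×10⁻³ Pa/m
Geostrophic balance (pressure-gradient force = Coriolis force):
V_g = (1/(fρ)) |∂P/∂n| = 6.00×10⁻³ / (1.21×10⁻⁴ × 0.910) = 54.5 m/s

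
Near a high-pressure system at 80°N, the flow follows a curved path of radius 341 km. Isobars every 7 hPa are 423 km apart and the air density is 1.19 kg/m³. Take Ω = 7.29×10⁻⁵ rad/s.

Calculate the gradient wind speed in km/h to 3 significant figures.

47.9 km/h

Coriolis parameter at 80°N:
f = 2Ω sin φ = 2 × 7.29×10⁻⁵ × sin 80° = 1.44×10⁻⁴ s⁻¹
Pressure gradient: |∂P/∂n| = 700 Pa / 423000 m = 1.65×10⁻³ Pa/m
Geostrophic speed: V_g = |∂P/∂n|/(fρ) = 1.65×10⁻³/(1.44×10⁻⁴ × 1.19) = 9.69 m/s
Around a high, pressure-gradient force acts outward with centrifugal, so Coriolis balances both:
fV = (1/ρ)|∂P/∂n| + V²/R  →  V² − fR·V + fR·V_g = 0
With fR = 1.44×10⁻⁴ × 341×10³ m = 49.0 m/s:
V = [fR − √((fR)² − 4 fR V_g)]/2 = [49.0 − √(49.0² − 4×49.0×9.69)]/2 = 13.3 m/s
Supergeostrophic (V > V_g = 9.69 m/s), as expected around a high.
Converting: 13.3 m/s × 3.6 = 47.9 km/h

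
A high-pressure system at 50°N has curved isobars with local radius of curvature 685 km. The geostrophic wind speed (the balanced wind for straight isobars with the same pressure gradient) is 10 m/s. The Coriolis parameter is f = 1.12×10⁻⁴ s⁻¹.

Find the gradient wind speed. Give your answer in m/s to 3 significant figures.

Around a high, pressure-gradient force acts outward with centrifugal, so Coriolis balances both:
fV = (1/ρ)|∂P/∂n| + V²/R  →  V² − fR·V + fR·V_g = 0
With fR = 1.12×10⁻⁴ × 685×10³ m = 76.7 m/s:
V = [fR − √((fR)² − 4 fR V_g)]/2 = [76.7 − √(76.7² − 4×76.7×10)]/2 = 11.8 m/s
Supergeostrophic (V > V_g = 10 m/s), as expected around a high.

11.8 m/s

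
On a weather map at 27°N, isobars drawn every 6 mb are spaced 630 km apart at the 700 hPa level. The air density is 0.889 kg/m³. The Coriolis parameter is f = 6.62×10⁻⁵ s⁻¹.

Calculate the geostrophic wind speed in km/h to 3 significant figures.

58.3 km/h

Pressure gradient: |∂P/∂n| = 600 Pa / 630000 m = 9.52×10⁻⁴ Pa/m
Geostrophic balance (pressure-gradient force = Coriolis force):
V_g = (1/(fρ)) |∂P/∂n| = 9.52×10⁻⁴ / (6.62×10⁻⁵ × 0.889) = 16.2 m/s
Converting: 16.2 m/s × 3.6 = 58.3 km/h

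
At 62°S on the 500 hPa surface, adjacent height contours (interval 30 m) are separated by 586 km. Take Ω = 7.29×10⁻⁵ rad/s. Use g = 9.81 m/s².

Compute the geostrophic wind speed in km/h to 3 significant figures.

Coriolis parameter at 62°S:
f = 2Ω sin φ = 2 × 7.29×10⁻⁵ × sin 62° = 1.29×10⁻⁴ s⁻¹
Height gradient: |∂Z/∂n| = 30 m / 586000 m = 5.12×10⁻⁵
On a pressure surface, geostrophic balance gives V_g = (g/f)|∂Z/∂n|:
V_g = 9.81 × 5.12×10⁻⁵ / 1.29×10⁻⁴ = 3.90 m/s
Converting: 3.90 m/s × 3.6 = 14.0 km/h

14.0 km/h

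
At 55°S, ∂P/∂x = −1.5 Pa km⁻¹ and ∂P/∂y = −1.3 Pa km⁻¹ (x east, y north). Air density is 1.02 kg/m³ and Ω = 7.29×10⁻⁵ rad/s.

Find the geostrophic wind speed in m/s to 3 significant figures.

16.3 m/s

Coriolis parameter at 55°S:
f = 2Ω sin φ = 2 × 7.29×10⁻⁵ × sin 55° = 1.19×10⁻⁴ s⁻¹
In the Southern Hemisphere f is negative: f = −1.19×10⁻⁴ s⁻¹.
Component geostrophic relations (x east, y north):
u_g = −(1/(fρ)) ∂P/∂y,  v_g = (1/(fρ)) ∂P/∂x
u_g = −(−1.3×10⁻³)/(−1.19×10⁻⁴ × 1.02) = −10.7 m/s;  v_g = (−1.5×10⁻³)/(−1.19×10⁻⁴ × 1.02) = 12.3 m/s
|V_g| = √(u_g² + v_g²) = 16.3 m/s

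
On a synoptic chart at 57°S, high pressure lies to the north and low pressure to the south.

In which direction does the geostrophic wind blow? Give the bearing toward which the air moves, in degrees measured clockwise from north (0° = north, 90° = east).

The pressure-gradient force points toward the south (bearing 180°).
Geostrophic balance: in the Southern Hemisphere the Coriolis force deflects motion to the left, so the geostrophic wind blows 90° to the left of the pressure-gradient force (low pressure on the right).
Rotating 180° by 90° counterclockwise gives 090° — the wind blows toward the east.

090°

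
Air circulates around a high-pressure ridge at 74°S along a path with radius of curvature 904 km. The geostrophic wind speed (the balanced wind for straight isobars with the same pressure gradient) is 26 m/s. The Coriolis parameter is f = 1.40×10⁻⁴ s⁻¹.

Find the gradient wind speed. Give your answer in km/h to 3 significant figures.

Around a high, pressure-gradient force acts outward with centrifugal, so Coriolis balances both:
fV = (1/ρ)|∂P/∂n| + V²/R  →  V² − fR·V + fR·V_g = 0
With fR = 1.40×10⁻⁴ × 904×10³ m = 127 m/s:
V = [fR − √((fR)² − 4 fR V_g)]/2 = [127 − √(127² − 4×127×26)]/2 = 36.6 m/s
Supergeostrophic (V > V_g = 26 m/s), as expected around a high.
Converting: 36.6 m/s × 3.6 = 132 km/h

132 km/h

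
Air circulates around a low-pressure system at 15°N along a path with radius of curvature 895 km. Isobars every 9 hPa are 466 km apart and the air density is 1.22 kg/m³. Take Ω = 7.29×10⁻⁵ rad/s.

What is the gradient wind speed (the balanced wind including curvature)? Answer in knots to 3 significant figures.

Coriolis parameter at 15°N:
f = 2Ω sin φ = 2 × 7.29×10⁻⁵ × sin 15° = 3.77×10⁻⁵ s⁻¹
Pressure gradient: |∂P/∂n| = 900 Pa / 466000 m = 1.93×10⁻³ Pa/m
Geostrophic speed: V_g = |∂P/∂n|/(fρ) = 1.93×10⁻³/(3.77×10⁻⁵ × 1.22) = 42.0 m/s
Around a low, centrifugal force acts outward with Coriolis, so pressure-gradient force balances both:
(1/ρ)|∂P/∂n| = fV + V²/R  →  V² + fR·V − fR·V_g = 0
With fR = 3.77×10⁻⁵ × 895×10³ m = 33.8 m/s:
V = [−fR + √((fR)² + 4 fR V_g)]/2 = [−33.8 + √(33.8² + 4×33.8×42)]/2 = 24.4 m/s
Subgeostrophic (V < V_g = 42 m/s), as expected around a low.
Converting: 24.4 m/s × 1.944 = 47.4 knots

47.4 knots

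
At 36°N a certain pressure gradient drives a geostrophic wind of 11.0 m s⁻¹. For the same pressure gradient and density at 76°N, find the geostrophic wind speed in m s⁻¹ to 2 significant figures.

With the same pressure gradient and density, V_g ∝ 1/f ∝ 1/sin φ.
V₂ = V₁ · sin φ₁ / sin φ₂ = 11.0 × sin 36° / sin 76°
V₂ = 11.0 × 0.5878/0.9703 = 6.7 m s⁻¹

6.7 m s⁻¹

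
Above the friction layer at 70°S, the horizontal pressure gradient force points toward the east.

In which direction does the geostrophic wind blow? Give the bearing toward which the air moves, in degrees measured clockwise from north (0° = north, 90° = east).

000°

The pressure-gradient force points toward the east (bearing 090°).
Geostrophic balance: in the Southern Hemisphere the Coriolis force deflects motion to the left, so the geostrophic wind blows 90° to the left of the pressure-gradient force (low pressure on the right).
Rotating 090° by 90° counterclockwise gives 000° — the wind blows toward the north.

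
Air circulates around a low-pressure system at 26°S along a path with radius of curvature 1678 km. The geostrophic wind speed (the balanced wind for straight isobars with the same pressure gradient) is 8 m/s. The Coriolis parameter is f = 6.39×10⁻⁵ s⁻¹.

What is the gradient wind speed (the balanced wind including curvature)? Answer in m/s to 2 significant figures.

7.5 m/s

Around a low, centrifugal force acts outward with Coriolis, so pressure-gradient force balances both:
(1/ρ)|∂P/∂n| = fV + V²/R  →  V² + fR·V − fR·V_g = 0
With fR = 6.39×10⁻⁵ × 1678×10³ m = 107 m/s:
V = [−fR + √((fR)² + 4 fR V_g)]/2 = [−107 + √(107² + 4×107×8)]/2 = 7.48 m/s
Subgeostrophic (V < V_g = 8 m/s), as expected around a low.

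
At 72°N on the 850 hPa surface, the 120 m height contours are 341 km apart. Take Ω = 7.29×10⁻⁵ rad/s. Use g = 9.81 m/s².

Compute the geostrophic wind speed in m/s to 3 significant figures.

Coriolis parameter at 72°N:
f = 2Ω sin φ = 2 × 7.29×10⁻⁵ × sin 72° = 1.39×10⁻⁴ s⁻¹
Height gradient: |∂Z/∂n| = 120 m / 341000 m = 3.52×10⁻⁴
On a pressure surface, geostrophic balance gives V_g = (g/f)|∂Z/∂n|:
V_g = 9.81 × 3.52×10⁻⁴ / 1.39×10⁻⁴ = 24.9 m/s

24.9 m/s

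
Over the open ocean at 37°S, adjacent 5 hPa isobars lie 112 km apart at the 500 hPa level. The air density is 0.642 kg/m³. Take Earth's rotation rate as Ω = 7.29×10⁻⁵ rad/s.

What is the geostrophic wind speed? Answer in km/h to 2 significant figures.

290 km/h

Coriolis parameter at 37°S:
f = 2Ω sin φ = 2 × 7.29×10⁻⁵ × sin 37° = 8.77×10⁻⁵ s⁻¹
Pressure gradient: |∂P/∂n| = 500 Pa / 112000 m = 4.46×10⁻³ Pa/m
Geostrophic balance (pressure-gradient force = Coriolis force):
V_g = (1/(fρ)) |∂P/∂n| = 4.46×10⁻³ / (8.77×10⁻⁵ × 0.642) = 79.2 m/s
Converting: 79.2 m/s × 3.6 = 290 km/h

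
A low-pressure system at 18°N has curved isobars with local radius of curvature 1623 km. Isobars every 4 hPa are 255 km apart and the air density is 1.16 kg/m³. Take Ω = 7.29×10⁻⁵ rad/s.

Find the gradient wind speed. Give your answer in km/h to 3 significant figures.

82.3 km/h

Coriolis parameter at 18°N:
f = 2Ω sin φ = 2 × 7.29×10⁻⁵ × sin 18° = 4.51×10⁻⁵ s⁻¹
Pressure gradient: |∂P/∂n| = 400 Pa / 255000 m = 1.57×10⁻³ Pa/m
Geostrophic speed: V_g = |∂P/∂n|/(fρ) = 1.57×10⁻³/(4.51×10⁻⁵ × 1.16) = 30.0 m/s
Around a low, centrifugal force acts outward with Coriolis, so pressure-gradient force balances both:
(1/ρ)|∂P/∂n| = fV + V²/R  →  V² + fR·V − fR·V_g = 0
With fR = 4.51×10⁻⁵ × 1623×10³ m = 73.1 m/s:
V = [−fR + √((fR)² + 4 fR V_g)]/2 = [−73.1 + √(73.1² + 4×73.1×30)]/2 = 22.9 m/s
Subgeostrophic (V < V_g = 30 m/s), as expected around a low.
Converting: 22.9 m/s × 3.6 = 82.3 km/h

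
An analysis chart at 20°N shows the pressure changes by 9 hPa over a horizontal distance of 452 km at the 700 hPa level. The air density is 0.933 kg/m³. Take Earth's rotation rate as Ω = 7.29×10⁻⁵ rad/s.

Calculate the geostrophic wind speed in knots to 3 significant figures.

83.2 knots

Coriolis parameter at 20°N:
f = 2Ω sin φ = 2 × 7.29×10⁻⁵ × sin 20° = 4.99×10⁻⁵ s⁻¹
Pressure gradient: |∂P/∂n| = 900 Pa / 452000 m = 1.99×10⁻³ Pa/m
Geostrophic balance (pressure-gradient force = Coriolis force):
V_g = (1/(fρ)) |∂P/∂n| = 1.99×10⁻³ / (4.99×10⁻⁵ × 0.933) = 42.8 m/s
Converting: 42.8 m/s × 1.944 = 83.2 knots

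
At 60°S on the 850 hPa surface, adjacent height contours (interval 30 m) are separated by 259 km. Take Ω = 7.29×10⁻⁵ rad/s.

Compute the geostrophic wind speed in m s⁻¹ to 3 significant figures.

Coriolis parameter at 60°S:
f = 2Ω sin φ = 2 × 7.29×10⁻⁵ × sin 60° = 1.26×10⁻⁴ s⁻¹
Height gradient: |∂Z/∂n| = 30 m / 259000 m = 1.16×10⁻⁴
On a pressure surface, geostrophic balance gives V_g = (g/f)|∂Z/∂n|:
V_g = 9.81 × 1.16×10⁻⁴ / 1.26×10⁻⁴ = 9.00 m/s

9.00 m s⁻¹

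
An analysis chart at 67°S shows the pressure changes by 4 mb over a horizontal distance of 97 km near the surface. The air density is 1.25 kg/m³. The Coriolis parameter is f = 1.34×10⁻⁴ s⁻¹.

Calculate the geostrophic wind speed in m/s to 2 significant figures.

25 m/s

Pressure gradient: |∂P/∂n| = 400 Pa / 97000 m = 4.12×10⁻³ Pa/m
Geostrophic balance (pressure-gradient force = Coriolis force):
V_g = (1/(fρ)) |∂P/∂n| = 4.12×10⁻³ / (1.34×10⁻⁴ × 1.25) = 24.6 m/s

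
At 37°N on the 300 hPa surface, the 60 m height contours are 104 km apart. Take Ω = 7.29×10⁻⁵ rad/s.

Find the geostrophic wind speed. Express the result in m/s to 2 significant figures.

Coriolis parameter at 37°N:
f = 2Ω sin φ = 2 × 7.29×10⁻⁵ × sin 37° = 8.77×10⁻⁵ s⁻¹
Height gradient: |∂Z/∂n| = 60 m / 104000 m = 5.77×10⁻⁴
On a pressure surface, geostrophic balance gives V_g = (g/f)|∂Z/∂n|:
V_g = 9.81 × 5.77×10⁻⁴ / 8.77×10⁻⁵ = 64.5 m/s

65 m/s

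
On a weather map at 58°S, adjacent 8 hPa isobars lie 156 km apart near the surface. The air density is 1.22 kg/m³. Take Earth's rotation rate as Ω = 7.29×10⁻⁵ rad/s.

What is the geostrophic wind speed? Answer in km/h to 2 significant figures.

Coriolis parameter at 58°S:
f = 2Ω sin φ = 2 × 7.29×10⁻⁵ × sin 58° = 1.24×10⁻⁴ s⁻¹
Pressure gradient: |∂P/∂n| = 800 Pa / 156000 m = 5.13×10⁻³ Pa/m
Geostrophic balance (pressure-gradient force = Coriolis force):
V_g = (1/(fρ)) |∂P/∂n| = 5.13×10⁻³ / (1.24×10⁻⁴ × 1.22) = 34.0 m/s
Converting: 34.0 m/s × 3.6 = 120 km/h

120 km/h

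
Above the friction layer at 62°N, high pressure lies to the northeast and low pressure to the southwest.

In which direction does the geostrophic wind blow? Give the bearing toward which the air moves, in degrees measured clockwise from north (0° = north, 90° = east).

The pressure-gradient force points toward the southwest (bearing 225°).
Geostrophic balance: in the Northern Hemisphere the Coriolis force deflects motion to the right, so the geostrophic wind blows 90° to the right of the pressure-gradient force (low pressure on the left).
Rotating 225° by 90° clockwise gives 315° — the wind blows toward the northwest.

315°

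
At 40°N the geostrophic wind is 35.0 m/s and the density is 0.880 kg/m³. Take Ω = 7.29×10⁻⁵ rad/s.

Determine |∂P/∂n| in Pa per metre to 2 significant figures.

2.9×10⁻³ Pa/m

Coriolis parameter at 40°N:
f = 2Ω sin φ = 2 × 7.29×10⁻⁵ × sin 40° = 9.37×10⁻⁵ s⁻¹
Geostrophic balance rearranged: |∂P/∂n| = f ρ V_g
|∂P/∂n| = 9.37×10⁻⁵ × 0.880 × 35.0 = 2.89×10⁻³ Pa/m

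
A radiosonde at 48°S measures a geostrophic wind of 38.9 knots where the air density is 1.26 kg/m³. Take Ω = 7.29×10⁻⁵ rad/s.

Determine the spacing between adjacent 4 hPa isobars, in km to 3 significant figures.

146 km

Coriolis parameter at 48°S:
f = 2Ω sin φ = 2 × 7.29×10⁻⁵ × sin 48° = 1.08×10⁻⁴ s⁻¹
Wind speed in SI: 38.9 knots = 20.0 m/s
Geostrophic balance rearranged: |∂P/∂n| = f ρ V_g
|∂P/∂n| = 1.08×10⁻⁴ × 1.26 × 20.0 = 2.73×10⁻³ Pa/m
Isobar spacing: Δn = ΔP/|∂P/∂n| = 400 Pa / 2.73×10⁻³ Pa/m = 146410 m ≈ 146 km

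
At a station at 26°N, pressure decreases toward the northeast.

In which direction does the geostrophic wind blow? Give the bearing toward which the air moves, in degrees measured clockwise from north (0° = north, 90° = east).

The pressure-gradient force points toward the northeast (bearing 045°).
Geostrophic balance: in the Northern Hemisphere the Coriolis force deflects motion to the right, so the geostrophic wind blows 90° to the right of the pressure-gradient force (low pressure on the left).
Rotating 045° by 90° clockwise gives 135° — the wind blows toward the southeast.

135°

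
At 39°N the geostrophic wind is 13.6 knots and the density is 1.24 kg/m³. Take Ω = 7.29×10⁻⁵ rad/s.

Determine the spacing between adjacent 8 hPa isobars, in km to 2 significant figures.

Coriolis parameter at 39°N:
f = 2Ω sin φ = 2 × 7.29×10⁻⁵ × sin 39° = 9.18×10⁻⁵ s⁻¹
Wind speed in SI: 13.6 knots = 7.00 m/s
Geostrophic balance rearranged: |∂P/∂n| = f ρ V_g
|∂P/∂n| = 9.18×10⁻⁵ × 1.24 × 7.00 = 7.96×10⁻⁴ Pa/m
Isobar spacing: Δn = ΔP/|∂P/∂n| = 800 Pa / 7.96×10⁻⁴ Pa/m = 1004991 m ≈ 1000 km

1000 km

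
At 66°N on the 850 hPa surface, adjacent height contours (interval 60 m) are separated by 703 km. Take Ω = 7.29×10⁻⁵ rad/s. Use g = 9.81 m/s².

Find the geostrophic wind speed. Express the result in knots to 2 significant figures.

12 knots

Coriolis parameter at 66°N:
f = 2Ω sin φ = 2 × 7.29×10⁻⁵ × sin 66° = 1.33×10⁻⁴ s⁻¹
Height gradient: |∂Z/∂n| = 60 m / 703000 m = 8.53×10⁻⁵
On a pressure surface, geostrophic balance gives V_g = (g/f)|∂Z/∂n|:
V_g = 9.81 × 8.53×10⁻⁵ / 1.33×10⁻⁴ = 6.29 m/s
Converting: 6.29 m/s × 1.944 = 12 knots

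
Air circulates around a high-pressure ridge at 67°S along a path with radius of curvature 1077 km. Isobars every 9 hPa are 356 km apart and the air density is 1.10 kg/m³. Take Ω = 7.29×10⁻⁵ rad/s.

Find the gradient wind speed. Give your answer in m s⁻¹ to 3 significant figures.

19.9 m s⁻¹

Coriolis parameter at 67°S:
f = 2Ω sin φ = 2 × 7.29×10⁻⁵ × sin 67° = 1.34×10⁻⁴ s⁻¹
Pressure gradient: |∂P/∂n| = 900 Pa / 356000 m = 2.53×10⁻³ Pa/m
Geostrophic speed: V_g = |∂P/∂n|/(fρ) = 2.53×10⁻³/(1.34×10⁻⁴ × 1.10) = 17.1 m/s
Around a high, pressure-gradient force acts outward with centrifugal, so Coriolis balances both:
fV = (1/ρ)|∂P/∂n| + V²/R  →  V² − fR·V + fR·V_g = 0
With fR = 1.34×10⁻⁴ × 1077×10³ m = 145 m/s:
V = [fR − √((fR)² − 4 fR V_g)]/2 = [145 − √(145² − 4×145×17.1)]/2 = 19.9 m/s
Supergeostrophic (V > V_g = 17.1 m/s), as expected around a high.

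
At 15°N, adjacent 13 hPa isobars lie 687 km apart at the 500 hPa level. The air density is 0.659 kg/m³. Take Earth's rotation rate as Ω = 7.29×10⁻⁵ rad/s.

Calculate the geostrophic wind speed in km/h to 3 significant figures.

274 km/h

Coriolis parameter at 15°N:
f = 2Ω sin φ = 2 × 7.29×10⁻⁵ × sin 15° = 3.77×10⁻⁵ s⁻¹
Pressure gradient: |∂P/∂n| = 1300 Pa / 687000 m = 1.89×10⁻³ Pa/m
Geostrophic balance (pressure-gradient force = Coriolis force):
V_g = (1/(fρ)) |∂P/∂n| = 1.89×10⁻³ / (3.77×10⁻⁵ × 0.659) = 76.1 m/s
Converting: 76.1 m/s × 3.6 = 274 km/h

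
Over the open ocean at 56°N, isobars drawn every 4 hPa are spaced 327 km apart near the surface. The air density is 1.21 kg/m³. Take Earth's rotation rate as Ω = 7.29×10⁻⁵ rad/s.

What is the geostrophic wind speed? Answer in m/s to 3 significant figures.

Coriolis parameter at 56°N:
f = 2Ω sin φ = 2 × 7.29×10⁻⁵ × sin 56° = 1.21×10⁻⁴ s⁻¹
Pressure gradient: |∂P/∂n| = 400 Pa / 327000 m = 1.22×10⁻³ Pa/m
Geostrophic balance (pressure-gradient force = Coriolis force):
V_g = (1/(fρ)) |∂P/∂n| = 1.22×10⁻³ / (1.21×10⁻⁴ × 1.21) = 8.36 m/s

8.36 m/s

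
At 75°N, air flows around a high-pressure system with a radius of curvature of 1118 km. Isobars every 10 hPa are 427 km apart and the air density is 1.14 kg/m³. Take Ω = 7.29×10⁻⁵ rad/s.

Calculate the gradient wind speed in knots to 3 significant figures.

Coriolis parameter at 75°N:
f = 2Ω sin φ = 2 × 7.29×10⁻⁵ × sin 75° = 1.41×10⁻⁴ s⁻¹
Pressure gradient: |∂P/∂n| = 1000 Pa / 427000 m = 2.34×10⁻³ Pa/m
Geostrophic speed: V_g = |∂P/∂n|/(fρ) = 2.34×10⁻³/(1.41×10⁻⁴ × 1.14) = 14.6 m/s
Around a high, pressure-gradient force acts outward with centrifugal, so Coriolis balances both:
fV = (1/ρ)|∂P/∂n| + V²/R  →  V² − fR·V + fR·V_g = 0
With fR = 1.41×10⁻⁴ × 1118×10³ m = 157 m/s:
V = [fR − √((fR)² − 4 fR V_g)]/2 = [157 − √(157² − 4×157×14.6)]/2 = 16.3 m/s
Supergeostrophic (V > V_g = 14.6 m/s), as expected around a high.
Converting: 16.3 m/s × 1.944 = 31.6 knots

31.6 knots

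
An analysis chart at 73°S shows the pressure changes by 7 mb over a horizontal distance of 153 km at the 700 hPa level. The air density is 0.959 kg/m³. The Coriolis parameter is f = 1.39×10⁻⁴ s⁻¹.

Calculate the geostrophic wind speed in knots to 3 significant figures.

66.7 knots

Pressure gradient: |∂P/∂n| = 700 Pa / 153000 m = 4.58×10⁻³ Pa/m
Geostrophic balance (pressure-gradient force = Coriolis force):
V_g = (1/(fρ)) |∂P/∂n| = 4.58×10⁻³ / (1.39×10⁻⁴ × 0.959) = 34.3 m/s
Converting: 34.3 m/s × 1.944 = 66.7 knots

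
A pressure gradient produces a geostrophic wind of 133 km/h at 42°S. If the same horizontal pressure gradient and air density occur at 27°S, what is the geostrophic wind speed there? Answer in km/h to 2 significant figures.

200 km/h

With the same pressure gradient and density, V_g ∝ 1/f ∝ 1/sin φ.
V₂ = V₁ · sin φ₁ / sin φ₂ = 133 × sin 42° / sin 27°
V₂ = 133 × 0.6691/0.4540 = 200 km/h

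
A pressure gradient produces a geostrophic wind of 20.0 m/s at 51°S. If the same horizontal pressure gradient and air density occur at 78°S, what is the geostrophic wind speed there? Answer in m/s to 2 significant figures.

16 m/s

With the same pressure gradient and density, V_g ∝ 1/f ∝ 1/sin φ.
V₂ = V₁ · sin φ₁ / sin φ₂ = 20.0 × sin 51° / sin 78°
V₂ = 20.0 × 0.7771/0.9781 = 16 m/s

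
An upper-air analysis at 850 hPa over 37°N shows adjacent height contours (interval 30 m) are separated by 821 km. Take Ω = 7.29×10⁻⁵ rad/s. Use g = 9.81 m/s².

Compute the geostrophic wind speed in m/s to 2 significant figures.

4.1 m/s

Coriolis parameter at 37°N:
f = 2Ω sin φ = 2 × 7.29×10⁻⁵ × sin 37° = 8.77×10⁻⁵ s⁻¹
Height gradient: |∂Z/∂n| = 30 m / 821000 m = 3.65×10⁻⁵
On a pressure surface, geostrophic balance gives V_g = (g/f)|∂Z/∂n|:
V_g = 9.81 × 3.65×10⁻⁵ / 8.77×10⁻⁵ = 4.09 m/s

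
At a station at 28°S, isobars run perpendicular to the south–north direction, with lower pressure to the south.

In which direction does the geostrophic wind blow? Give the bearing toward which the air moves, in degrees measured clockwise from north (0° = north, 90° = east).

090°

The pressure-gradient force points toward the south (bearing 180°).
Geostrophic balance: in the Southern Hemisphere the Coriolis force deflects motion to the left, so the geostrophic wind blows 90° to the left of the pressure-gradient force (low pressure on the right).
Rotating 180° by 90° counterclockwise gives 090° — the wind blows toward the east.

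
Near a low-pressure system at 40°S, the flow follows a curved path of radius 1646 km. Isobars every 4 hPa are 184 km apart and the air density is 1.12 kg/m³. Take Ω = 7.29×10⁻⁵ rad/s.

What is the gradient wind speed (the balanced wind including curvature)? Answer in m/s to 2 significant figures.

Coriolis parameter at 40°S:
f = 2Ω sin φ = 2 × 7.29×10⁻⁵ × sin 40° = 9.37×10⁻⁵ s⁻¹
Pressure gradient: |∂P/∂n| = 400 Pa / 184000 m = 2.17×10⁻³ Pa/m
Geostrophic speed: V_g = |∂P/∂n|/(fρ) = 2.17×10⁻³/(9.37×10⁻⁵ × 1.12) = 20.7 m/s
Around a low, centrifugal force acts outward with Coriolis, so pressure-gradient force balances both:
(1/ρ)|∂P/∂n| = fV + V²/R  →  V² + fR·V − fR·V_g = 0
With fR = 9.37×10⁻⁵ × 1646×10³ m = 154 m/s:
V = [−fR + √((fR)² + 4 fR V_g)]/2 = [−154 + √(154² + 4×154×20.7)]/2 = 18.5 m/s
Subgeostrophic (V < V_g = 20.7 m/s), as expected around a low.

18 m/s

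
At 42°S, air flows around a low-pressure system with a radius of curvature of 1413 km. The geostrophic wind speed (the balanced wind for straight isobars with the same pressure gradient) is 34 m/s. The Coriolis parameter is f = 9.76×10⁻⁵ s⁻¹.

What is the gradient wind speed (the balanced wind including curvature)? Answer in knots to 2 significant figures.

Around a low, centrifugal force acts outward with Coriolis, so pressure-gradient force balances both:
(1/ρ)|∂P/∂n| = fV + V²/R  →  V² + fR·V − fR·V_g = 0
With fR = 9.76×10⁻⁵ × 1413×10³ m = 138 m/s:
V = [−fR + √((fR)² + 4 fR V_g)]/2 = [−138 + √(138² + 4×138×34)]/2 = 28.2 m/s
Subgeostrophic (V < V_g = 34 m/s), as expected around a low.
Converting: 28.2 m/s × 1.944 = 55 knots

55 knots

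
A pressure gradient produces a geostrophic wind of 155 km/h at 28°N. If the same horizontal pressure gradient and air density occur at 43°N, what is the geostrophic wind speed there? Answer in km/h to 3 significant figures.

107 km/h

With the same pressure gradient and density, V_g ∝ 1/f ∝ 1/sin φ.
V₂ = V₁ · sin φ₁ / sin φ₂ = 155 × sin 28° / sin 43°
V₂ = 155 × 0.4695/0.6820 = 107 km/h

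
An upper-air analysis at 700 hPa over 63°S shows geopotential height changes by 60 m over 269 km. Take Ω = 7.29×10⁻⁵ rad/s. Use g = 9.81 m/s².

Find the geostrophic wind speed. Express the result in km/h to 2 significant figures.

61 km/h

Coriolis parameter at 63°S:
f = 2Ω sin φ = 2 × 7.29×10⁻⁵ × sin 63° = 1.30×10⁻⁴ s⁻¹
Height gradient: |∂Z/∂n| = 60 m / 269000 m = 2.23×10⁻⁴
On a pressure surface, geostrophic balance gives V_g = (g/f)|∂Z/∂n|:
V_g = 9.81 × 2.23×10⁻⁴ / 1.30×10⁻⁴ = 16.8 m/s
Converting: 16.8 m/s × 3.6 = 61 km/h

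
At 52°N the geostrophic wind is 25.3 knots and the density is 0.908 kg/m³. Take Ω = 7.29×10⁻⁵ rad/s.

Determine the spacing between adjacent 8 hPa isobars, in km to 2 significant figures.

Coriolis parameter at 52°N:
f = 2Ω sin φ = 2 × 7.29×10⁻⁵ × sin 52° = 1.15×10⁻⁴ s⁻¹
Wind speed in SI: 25.3 knots = 13.0 m/s
Geostrophic balance rearranged: |∂P/∂n| = f ρ V_g
|∂P/∂n| = 1.15×10⁻⁴ × 0.908 × 13.0 = 1.36×10⁻³ Pa/m
Isobar spacing: Δn = ΔP/|∂P/∂n| = 800 Pa / 1.36×10⁻³ Pa/m = 589191 m ≈ 590 km

590 km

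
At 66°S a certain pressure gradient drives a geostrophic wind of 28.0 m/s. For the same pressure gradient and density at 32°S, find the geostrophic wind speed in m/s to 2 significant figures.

48 m/s

With the same pressure gradient and density, V_g ∝ 1/f ∝ 1/sin φ.
V₂ = V₁ · sin φ₁ / sin φ₂ = 28.0 × sin 66° / sin 32°
V₂ = 28.0 × 0.9135/0.5299 = 48 m/s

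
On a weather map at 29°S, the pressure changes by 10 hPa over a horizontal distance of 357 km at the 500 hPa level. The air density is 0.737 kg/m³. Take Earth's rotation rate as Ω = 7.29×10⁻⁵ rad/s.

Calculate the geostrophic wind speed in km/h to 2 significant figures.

Coriolis parameter at 29°S:
f = 2Ω sin φ = 2 × 7.29×10⁻⁵ × sin 29° = 7.07×10⁻⁵ s⁻¹
Pressure gradient: |∂P/∂n| = 1000 Pa / 357000 m = 2.80×10⁻³ Pa/m
Geostrophic balance (pressure-gradient force = Coriolis force):
V_g = (1/(fρ)) |∂P/∂n| = 2.80×10⁻³ / (7.07×10⁻⁵ × 0.737) = 53.8 m/s
Converting: 53.8 m/s × 3.6 = 190 km/h

190 km/h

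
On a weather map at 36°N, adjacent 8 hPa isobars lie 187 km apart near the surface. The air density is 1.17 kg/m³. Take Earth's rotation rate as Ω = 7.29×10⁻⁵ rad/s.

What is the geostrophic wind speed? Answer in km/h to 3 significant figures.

Coriolis parameter at 36°N:
f = 2Ω sin φ = 2 × 7.29×10⁻⁵ × sin 36° = 8.57×10⁻⁵ s⁻¹
Pressure gradient: |∂P/∂n| = 800 Pa / 187000 m = 4.28×10⁻³ Pa/m
Geostrophic balance (pressure-gradient force = Coriolis force):
V_g = (1/(fρ)) |∂P/∂n| = 4.28×10⁻³ / (8.57×10⁻⁵ × 1.17) = 42.7 m/s
Converting: 42.7 m/s × 3.6 = 154 km/h

154 km/h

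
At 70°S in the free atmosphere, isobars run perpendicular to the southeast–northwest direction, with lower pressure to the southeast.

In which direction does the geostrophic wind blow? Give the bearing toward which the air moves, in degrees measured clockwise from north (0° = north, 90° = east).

The pressure-gradient force points toward the southeast (bearing 135°).
Geostrophic balance: in the Southern Hemisphere the Coriolis force deflects motion to the left, so the geostrophic wind blows 90° to the left of the pressure-gradient force (low pressure on the right).
Rotating 135° by 90° counterclockwise gives 045° — the wind blows toward the northeast.

045°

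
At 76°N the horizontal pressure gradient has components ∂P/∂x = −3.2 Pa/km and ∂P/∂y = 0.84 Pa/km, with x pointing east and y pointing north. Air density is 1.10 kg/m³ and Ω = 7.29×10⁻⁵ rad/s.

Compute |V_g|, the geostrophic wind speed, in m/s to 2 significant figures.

21 m/s

Coriolis parameter at 76°N:
f = 2Ω sin φ = 2 × 7.29×10⁻⁵ × sin 76° = 1.41×10⁻⁴ s⁻¹
Component geostrophic relations (x east, y north):
u_g = −(1/(fρ)) ∂P/∂y,  v_g = (1/(fρ)) ∂P/∂x
u_g = −(0.84×10⁻³)/(1.41×10⁻⁴ × 1.10) = −5.40 m/s;  v_g = (−3.2×10⁻³)/(1.41×10⁻⁴ × 1.10) = −20.6 m/s
|V_g| = √(u_g² + v_g²) = 21.3 m/s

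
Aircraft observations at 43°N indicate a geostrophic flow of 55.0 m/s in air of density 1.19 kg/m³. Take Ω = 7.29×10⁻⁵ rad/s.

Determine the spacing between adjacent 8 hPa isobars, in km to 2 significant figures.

120 km

Coriolis parameter at 43°N:
f = 2Ω sin φ = 2 × 7.29×10⁻⁵ × sin 43° = 9.94×10⁻⁵ s⁻¹
Geostrophic balance rearranged: |∂P/∂n| = f ρ V_g
|∂P/∂n| = 9.94×10⁻⁵ × 1.19 × 55.0 = 6.51×10⁻³ Pa/m
Isobar spacing: Δn = ΔP/|∂P/∂n| = 800 Pa / 6.51×10⁻³ Pa/m = 122925 m ≈ 120 km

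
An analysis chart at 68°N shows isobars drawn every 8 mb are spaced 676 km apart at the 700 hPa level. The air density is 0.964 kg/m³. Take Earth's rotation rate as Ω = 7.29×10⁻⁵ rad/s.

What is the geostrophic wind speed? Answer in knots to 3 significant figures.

17.7 knots

Coriolis parameter at 68°N:
f = 2Ω sin φ = 2 × 7.29×10⁻⁵ × sin 68° = 1.35×10⁻⁴ s⁻¹
Pressure gradient: |∂P/∂n| = 800 Pa / 676000 m = 1.18×10⁻³ Pa/m
Geostrophic balance (pressure-gradient force = Coriolis force):
V_g = (1/(fρ)) |∂P/∂n| = 1.18×10⁻³ / (1.35×10⁻⁴ × 0.964) = 9.08 m/s
Converting: 9.08 m/s × 1.944 = 17.7 knots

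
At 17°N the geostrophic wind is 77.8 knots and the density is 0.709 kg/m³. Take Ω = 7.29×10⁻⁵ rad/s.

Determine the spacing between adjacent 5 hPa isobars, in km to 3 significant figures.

Coriolis parameter at 17°N:
f = 2Ω sin φ = 2 × 7.29×10⁻⁵ × sin 17° = 4.26×10⁻⁵ s⁻¹
Wind speed in SI: 77.8 knots = 40.0 m/s
Geostrophic balance rearranged: |∂P/∂n| = f ρ V_g
|∂P/∂n| = 4.26×10⁻⁵ × 0.709 × 40.0 = 1.21×10⁻³ Pa/m
Isobar spacing: Δn = ΔP/|∂P/∂n| = 500 Pa / 1.21×10⁻³ Pa/m = 413345 m ≈ 413 km

413 km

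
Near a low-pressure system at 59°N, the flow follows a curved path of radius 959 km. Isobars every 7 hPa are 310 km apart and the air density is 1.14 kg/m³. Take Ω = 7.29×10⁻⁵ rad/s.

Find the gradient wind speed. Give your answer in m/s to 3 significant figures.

14.2 m/s

Coriolis parameter at 59°N:
f = 2Ω sin φ = 2 × 7.29×10⁻⁵ × sin 59° = 1.25×10⁻⁴ s⁻¹
Pressure gradient: |∂P/∂n| = 700 Pa / 310000 m = 2.26×10⁻³ Pa/m
Geostrophic speed: V_g = |∂P/∂n|/(fρ) = 2.26×10⁻³/(1.25×10⁻⁴ × 1.14) = 15.8 m/s
Around a low, centrifugal force acts outward with Coriolis, so pressure-gradient force balances both:
(1/ρ)|∂P/∂n| = fV + V²/R  →  V² + fR·V − fR·V_g = 0
With fR = 1.25×10⁻⁴ × 959×10³ m = 120 m/s:
V = [−fR + √((fR)² + 4 fR V_g)]/2 = [−120 + √(120² + 4×120×15.8)]/2 = 14.2 m/s
Subgeostrophic (V < V_g = 15.8 m/s), as expected around a low.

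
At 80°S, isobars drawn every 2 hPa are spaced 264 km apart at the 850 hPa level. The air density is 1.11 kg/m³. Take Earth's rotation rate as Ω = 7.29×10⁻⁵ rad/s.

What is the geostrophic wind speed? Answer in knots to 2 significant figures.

Coriolis parameter at 80°S:
f = 2Ω sin φ = 2 × 7.29×10⁻⁵ × sin 80° = 1.44×10⁻⁴ s⁻¹
Pressure gradient: |∂P/∂n| = 200 Pa / 264000 m = 7.58×10⁻⁴ Pa/m
Geostrophic balance (pressure-gradient force = Coriolis force):
V_g = (1/(fρ)) |∂P/∂n| = 7.58×10⁻⁴ / (1.44×10⁻⁴ × 1.11) = 4.75 m/s
Converting: 4.75 m/s × 1.944 = 9.2 knots

9.2 knots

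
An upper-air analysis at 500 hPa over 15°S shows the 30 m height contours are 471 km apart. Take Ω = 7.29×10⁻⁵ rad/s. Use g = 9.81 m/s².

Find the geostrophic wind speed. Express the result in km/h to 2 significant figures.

60 km/h

Coriolis parameter at 15°S:
f = 2Ω sin φ = 2 × 7.29×10⁻⁵ × sin 15° = 3.77×10⁻⁵ s⁻¹
Height gradient: |∂Z/∂n| = 30 m / 471000 m = 6.37×10⁻⁵
On a pressure surface, geostrophic balance gives V_g = (g/f)|∂Z/∂n|:
V_g = 9.81 × 6.37×10⁻⁵ / 3.77×10⁻⁵ = 16.6 m/s
Converting: 16.6 m/s × 3.6 = 60 km/h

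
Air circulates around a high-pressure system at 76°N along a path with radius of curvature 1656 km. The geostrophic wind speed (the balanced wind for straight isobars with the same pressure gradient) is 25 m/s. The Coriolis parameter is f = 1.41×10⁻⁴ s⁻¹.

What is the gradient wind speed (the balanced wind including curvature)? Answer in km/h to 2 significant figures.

Around a high, pressure-gradient force acts outward with centrifugal, so Coriolis balances both:
fV = (1/ρ)|∂P/∂n| + V²/R  →  V² − fR·V + fR·V_g = 0
With fR = 1.41×10⁻⁴ × 1656×10³ m = 233 m/s:
V = [fR − √((fR)² − 4 fR V_g)]/2 = [233 − √(233² − 4×233×25)]/2 = 28.5 m/s
Supergeostrophic (V > V_g = 25 m/s), as expected around a high.
Converting: 28.5 m/s × 3.6 = 100 km/h

100 km/h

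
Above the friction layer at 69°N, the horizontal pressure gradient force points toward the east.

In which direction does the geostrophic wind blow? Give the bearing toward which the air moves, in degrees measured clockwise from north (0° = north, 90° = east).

180°

The pressure-gradient force points toward the east (bearing 090°).
Geostrophic balance: in the Northern Hemisphere the Coriolis force deflects motion to the right, so the geostrophic wind blows 90° to the right of the pressure-gradient force (low pressure on the left).
Rotating 090° by 90° clockwise gives 180° — the wind blows toward the south.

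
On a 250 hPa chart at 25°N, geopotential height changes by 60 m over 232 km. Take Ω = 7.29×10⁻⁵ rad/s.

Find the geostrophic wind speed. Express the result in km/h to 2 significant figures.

Coriolis parameter at 25°N:
f = 2Ω sin φ = 2 × 7.29×10⁻⁵ × sin 25° = 6.16×10⁻⁵ s⁻¹
Height gradient: |∂Z/∂n| = 60 m / 232000 m = 2.59×10⁻⁴
On a pressure surface, geostrophic balance gives V_g = (g/f)|∂Z/∂n|:
V_g = 9.81 × 2.59×10⁻⁴ / 6.16×10⁻⁵ = 41.2 m/s
Converting: 41.2 m/s × 3.6 = 150 km/h

150 km/h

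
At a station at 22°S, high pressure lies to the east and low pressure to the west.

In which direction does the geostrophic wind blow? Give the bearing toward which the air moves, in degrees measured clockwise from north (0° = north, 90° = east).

The pressure-gradient force points toward the west (bearing 270°).
Geostrophic balance: in the Southern Hemisphere the Coriolis force deflects motion to the left, so the geostrophic wind blows 90° to the left of the pressure-gradient force (low pressure on the right).
Rotating 270° by 90° counterclockwise gives 180° — the wind blows toward the south.

180°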